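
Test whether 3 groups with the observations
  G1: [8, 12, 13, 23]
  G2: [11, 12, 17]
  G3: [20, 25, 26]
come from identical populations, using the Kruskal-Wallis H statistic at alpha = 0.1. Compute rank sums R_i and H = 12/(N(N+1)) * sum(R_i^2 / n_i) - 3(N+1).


Step 1: Combine all N = 10 observations and assign midranks.
sorted (value, group, rank): (8,G1,1), (11,G2,2), (12,G1,3.5), (12,G2,3.5), (13,G1,5), (17,G2,6), (20,G3,7), (23,G1,8), (25,G3,9), (26,G3,10)
Step 2: Sum ranks within each group.
R_1 = 17.5 (n_1 = 4)
R_2 = 11.5 (n_2 = 3)
R_3 = 26 (n_3 = 3)
Step 3: H = 12/(N(N+1)) * sum(R_i^2/n_i) - 3(N+1)
     = 12/(10*11) * (17.5^2/4 + 11.5^2/3 + 26^2/3) - 3*11
     = 0.109091 * 345.979 - 33
     = 4.743182.
Step 4: Ties present; correction factor C = 1 - 6/(10^3 - 10) = 0.993939. Corrected H = 4.743182 / 0.993939 = 4.772104.
Step 5: Under H0, H ~ chi^2(2); p-value = 0.091992.
Step 6: alpha = 0.1. reject H0.

H = 4.7721, df = 2, p = 0.091992, reject H0.


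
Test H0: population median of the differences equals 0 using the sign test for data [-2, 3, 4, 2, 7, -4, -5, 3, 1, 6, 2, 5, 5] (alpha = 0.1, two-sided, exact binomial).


Step 1: Discard zero differences. Original n = 13; n_eff = number of nonzero differences = 13.
Nonzero differences (with sign): -2, +3, +4, +2, +7, -4, -5, +3, +1, +6, +2, +5, +5
Step 2: Count signs: positive = 10, negative = 3.
Step 3: Under H0: P(positive) = 0.5, so the number of positives S ~ Bin(13, 0.5).
Step 4: Two-sided exact p-value = sum of Bin(13,0.5) probabilities at or below the observed probability = 0.092285.
Step 5: alpha = 0.1. reject H0.

n_eff = 13, pos = 10, neg = 3, p = 0.092285, reject H0.


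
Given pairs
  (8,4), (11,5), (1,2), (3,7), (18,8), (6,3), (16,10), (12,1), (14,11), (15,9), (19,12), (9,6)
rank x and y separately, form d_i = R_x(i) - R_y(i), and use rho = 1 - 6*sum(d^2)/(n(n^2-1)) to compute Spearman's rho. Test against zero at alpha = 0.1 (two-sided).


Step 1: Rank x and y separately (midranks; no ties here).
rank(x): 8->4, 11->6, 1->1, 3->2, 18->11, 6->3, 16->10, 12->7, 14->8, 15->9, 19->12, 9->5
rank(y): 4->4, 5->5, 2->2, 7->7, 8->8, 3->3, 10->10, 1->1, 11->11, 9->9, 12->12, 6->6
Step 2: d_i = R_x(i) - R_y(i); compute d_i^2.
  (4-4)^2=0, (6-5)^2=1, (1-2)^2=1, (2-7)^2=25, (11-8)^2=9, (3-3)^2=0, (10-10)^2=0, (7-1)^2=36, (8-11)^2=9, (9-9)^2=0, (12-12)^2=0, (5-6)^2=1
sum(d^2) = 82.
Step 3: rho = 1 - 6*82 / (12*(12^2 - 1)) = 1 - 492/1716 = 0.713287.
Step 4: Under H0, t = rho * sqrt((n-2)/(1-rho^2)) = 3.2183 ~ t(10).
Step 5: Two-sided p-value from the t-distribution with 10 df = 0.009202.
Step 6: alpha = 0.1. reject H0.

rho = 0.7133, p = 0.009202, reject H0 at alpha = 0.1.


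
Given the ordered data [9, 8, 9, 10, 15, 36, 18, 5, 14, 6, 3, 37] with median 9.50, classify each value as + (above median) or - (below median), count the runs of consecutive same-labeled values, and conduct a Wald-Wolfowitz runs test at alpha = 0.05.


Step 1: Compute median = 9.50; label A = above, B = below.
Labels in order: BBBAAAABABBA  (n_A = 6, n_B = 6)
Step 2: Count runs R = 6.
Step 3: Under H0 (random ordering), E[R] = 2*n_A*n_B/(n_A+n_B) + 1 = 2*6*6/12 + 1 = 7.0000.
        Var[R] = 2*n_A*n_B*(2*n_A*n_B - n_A - n_B) / ((n_A+n_B)^2 * (n_A+n_B-1)) = 4320/1584 = 2.7273.
        SD[R] = 1.6514.
Step 4: Continuity-corrected z = (R + 0.5 - E[R]) / SD[R] = (6 + 0.5 - 7.0000) / 1.6514 = -0.3028.
Step 5: Two-sided p-value via normal approximation = 2*(1 - Phi(|z|)) = 0.762069.
Step 6: alpha = 0.05. fail to reject H0.

R = 6, z = -0.3028, p = 0.762069, fail to reject H0.


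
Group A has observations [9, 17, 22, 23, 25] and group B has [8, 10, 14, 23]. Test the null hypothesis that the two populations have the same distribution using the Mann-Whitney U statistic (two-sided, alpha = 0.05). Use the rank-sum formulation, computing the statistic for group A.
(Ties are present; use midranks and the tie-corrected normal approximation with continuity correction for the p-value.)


Step 1: Combine and sort all 9 observations; assign midranks.
sorted (value, group): (8,Y), (9,X), (10,Y), (14,Y), (17,X), (22,X), (23,X), (23,Y), (25,X)
ranks: 8->1, 9->2, 10->3, 14->4, 17->5, 22->6, 23->7.5, 23->7.5, 25->9
Step 2: Rank sum for X: R1 = 2 + 5 + 6 + 7.5 + 9 = 29.5.
Step 3: U_X = R1 - n1(n1+1)/2 = 29.5 - 5*6/2 = 29.5 - 15 = 14.5.
       U_Y = n1*n2 - U_X = 20 - 14.5 = 5.5.
Step 4: Ties are present, so use the tie-corrected normal approximation (with continuity correction) for the p-value.
Step 5: p-value = 0.325163; compare to alpha = 0.05. fail to reject H0.

U_X = 14.5, p = 0.325163, fail to reject H0 at alpha = 0.05.


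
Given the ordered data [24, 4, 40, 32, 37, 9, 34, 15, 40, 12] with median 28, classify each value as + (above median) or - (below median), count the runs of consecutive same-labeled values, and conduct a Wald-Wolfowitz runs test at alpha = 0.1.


Step 1: Compute median = 28; label A = above, B = below.
Labels in order: BBAAABABAB  (n_A = 5, n_B = 5)
Step 2: Count runs R = 7.
Step 3: Under H0 (random ordering), E[R] = 2*n_A*n_B/(n_A+n_B) + 1 = 2*5*5/10 + 1 = 6.0000.
        Var[R] = 2*n_A*n_B*(2*n_A*n_B - n_A - n_B) / ((n_A+n_B)^2 * (n_A+n_B-1)) = 2000/900 = 2.2222.
        SD[R] = 1.4907.
Step 4: Continuity-corrected z = (R - 0.5 - E[R]) / SD[R] = (7 - 0.5 - 6.0000) / 1.4907 = 0.3354.
Step 5: Two-sided p-value via normal approximation = 2*(1 - Phi(|z|)) = 0.737316.
Step 6: alpha = 0.1. fail to reject H0.

R = 7, z = 0.3354, p = 0.737316, fail to reject H0.


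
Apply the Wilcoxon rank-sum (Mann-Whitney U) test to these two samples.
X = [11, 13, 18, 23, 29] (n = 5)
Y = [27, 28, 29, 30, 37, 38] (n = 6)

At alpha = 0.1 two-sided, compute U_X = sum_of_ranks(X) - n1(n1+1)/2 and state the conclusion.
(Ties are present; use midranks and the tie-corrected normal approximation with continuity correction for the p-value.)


Step 1: Combine and sort all 11 observations; assign midranks.
sorted (value, group): (11,X), (13,X), (18,X), (23,X), (27,Y), (28,Y), (29,X), (29,Y), (30,Y), (37,Y), (38,Y)
ranks: 11->1, 13->2, 18->3, 23->4, 27->5, 28->6, 29->7.5, 29->7.5, 30->9, 37->10, 38->11
Step 2: Rank sum for X: R1 = 1 + 2 + 3 + 4 + 7.5 = 17.5.
Step 3: U_X = R1 - n1(n1+1)/2 = 17.5 - 5*6/2 = 17.5 - 15 = 2.5.
       U_Y = n1*n2 - U_X = 30 - 2.5 = 27.5.
Step 4: Ties are present, so use the tie-corrected normal approximation (with continuity correction) for the p-value.
Step 5: p-value = 0.028100; compare to alpha = 0.1. reject H0.

U_X = 2.5, p = 0.028100, reject H0 at alpha = 0.1.


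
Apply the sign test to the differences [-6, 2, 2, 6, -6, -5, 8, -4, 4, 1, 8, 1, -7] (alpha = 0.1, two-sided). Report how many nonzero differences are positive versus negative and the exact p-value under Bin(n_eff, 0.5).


Step 1: Discard zero differences. Original n = 13; n_eff = number of nonzero differences = 13.
Nonzero differences (with sign): -6, +2, +2, +6, -6, -5, +8, -4, +4, +1, +8, +1, -7
Step 2: Count signs: positive = 8, negative = 5.
Step 3: Under H0: P(positive) = 0.5, so the number of positives S ~ Bin(13, 0.5).
Step 4: Two-sided exact p-value = sum of Bin(13,0.5) probabilities at or below the observed probability = 0.581055.
Step 5: alpha = 0.1. fail to reject H0.

n_eff = 13, pos = 8, neg = 5, p = 0.581055, fail to reject H0.


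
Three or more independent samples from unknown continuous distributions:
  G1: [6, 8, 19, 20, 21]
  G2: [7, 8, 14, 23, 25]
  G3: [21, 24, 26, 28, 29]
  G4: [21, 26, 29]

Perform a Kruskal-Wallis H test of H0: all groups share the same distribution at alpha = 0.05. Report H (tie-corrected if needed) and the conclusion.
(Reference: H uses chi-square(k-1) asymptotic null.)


Step 1: Combine all N = 18 observations and assign midranks.
sorted (value, group, rank): (6,G1,1), (7,G2,2), (8,G1,3.5), (8,G2,3.5), (14,G2,5), (19,G1,6), (20,G1,7), (21,G1,9), (21,G3,9), (21,G4,9), (23,G2,11), (24,G3,12), (25,G2,13), (26,G3,14.5), (26,G4,14.5), (28,G3,16), (29,G3,17.5), (29,G4,17.5)
Step 2: Sum ranks within each group.
R_1 = 26.5 (n_1 = 5)
R_2 = 34.5 (n_2 = 5)
R_3 = 69 (n_3 = 5)
R_4 = 41 (n_4 = 3)
Step 3: H = 12/(N(N+1)) * sum(R_i^2/n_i) - 3(N+1)
     = 12/(18*19) * (26.5^2/5 + 34.5^2/5 + 69^2/5 + 41^2/3) - 3*19
     = 0.035088 * 1891.03 - 57
     = 9.352047.
Step 4: Ties present; correction factor C = 1 - 42/(18^3 - 18) = 0.992776. Corrected H = 9.352047 / 0.992776 = 9.420097.
Step 5: Under H0, H ~ chi^2(3); p-value = 0.024197.
Step 6: alpha = 0.05. reject H0.

H = 9.4201, df = 3, p = 0.024197, reject H0.


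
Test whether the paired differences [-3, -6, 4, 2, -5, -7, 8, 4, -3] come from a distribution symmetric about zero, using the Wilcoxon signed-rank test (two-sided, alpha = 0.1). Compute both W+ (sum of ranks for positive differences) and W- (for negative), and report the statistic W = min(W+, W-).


Step 1: Drop any zero differences (none here) and take |d_i|.
|d| = [3, 6, 4, 2, 5, 7, 8, 4, 3]
Step 2: Midrank |d_i| (ties get averaged ranks).
ranks: |3|->2.5, |6|->7, |4|->4.5, |2|->1, |5|->6, |7|->8, |8|->9, |4|->4.5, |3|->2.5
Step 3: Attach original signs; sum ranks with positive sign and with negative sign.
W+ = 4.5 + 1 + 9 + 4.5 = 19
W- = 2.5 + 7 + 6 + 8 + 2.5 = 26
(Check: W+ + W- = 45 should equal n(n+1)/2 = 45.)
Step 4: Test statistic W = min(W+, W-) = 19.
Step 5: Ties in |d|, so use the tie-corrected normal approximation.
        E[W] = n(n+1)/4 = 9*10/4 = 22.5.
        Tie groups: |d|=3 (t=2), |d|=4 (t=2); sum(t^3 - t) = 12.
        Var[W] = n(n+1)(2n+1)/24 - sum(t^3-t)/48 = 1710/24 - 12/48 = 71.
        z = (W - E[W]) / sqrt(Var[W]) = (19 - 22.5) / 8.4261 = -0.4154.
        Two-sided p = 2*Phi(z) = 0.677868.
Step 6: alpha = 0.1. fail to reject H0.

W+ = 19, W- = 26, W = min = 19, p = 0.677868, fail to reject H0.


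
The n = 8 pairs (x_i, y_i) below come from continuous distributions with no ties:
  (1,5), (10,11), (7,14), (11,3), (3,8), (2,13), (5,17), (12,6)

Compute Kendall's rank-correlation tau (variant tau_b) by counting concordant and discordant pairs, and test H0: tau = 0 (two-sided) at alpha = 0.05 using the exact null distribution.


Step 1: Enumerate the 28 unordered pairs (i,j) with i<j and classify each by sign(x_j-x_i) * sign(y_j-y_i).
  (1,2):dx=+9,dy=+6->C; (1,3):dx=+6,dy=+9->C; (1,4):dx=+10,dy=-2->D; (1,5):dx=+2,dy=+3->C
  (1,6):dx=+1,dy=+8->C; (1,7):dx=+4,dy=+12->C; (1,8):dx=+11,dy=+1->C; (2,3):dx=-3,dy=+3->D
  (2,4):dx=+1,dy=-8->D; (2,5):dx=-7,dy=-3->C; (2,6):dx=-8,dy=+2->D; (2,7):dx=-5,dy=+6->D
  (2,8):dx=+2,dy=-5->D; (3,4):dx=+4,dy=-11->D; (3,5):dx=-4,dy=-6->C; (3,6):dx=-5,dy=-1->C
  (3,7):dx=-2,dy=+3->D; (3,8):dx=+5,dy=-8->D; (4,5):dx=-8,dy=+5->D; (4,6):dx=-9,dy=+10->D
  (4,7):dx=-6,dy=+14->D; (4,8):dx=+1,dy=+3->C; (5,6):dx=-1,dy=+5->D; (5,7):dx=+2,dy=+9->C
  (5,8):dx=+9,dy=-2->D; (6,7):dx=+3,dy=+4->C; (6,8):dx=+10,dy=-7->D; (7,8):dx=+7,dy=-11->D
Step 2: C = 12, D = 16, total pairs = 28.
Step 3: tau = (C - D)/(n(n-1)/2) = (12 - 16)/28 = -0.142857.
Step 4: Exact two-sided p-value (enumerate n! = 40320 permutations of y under H0): p = 0.719544.
Step 5: alpha = 0.05. fail to reject H0.

tau_b = -0.1429 (C=12, D=16), p = 0.719544, fail to reject H0.


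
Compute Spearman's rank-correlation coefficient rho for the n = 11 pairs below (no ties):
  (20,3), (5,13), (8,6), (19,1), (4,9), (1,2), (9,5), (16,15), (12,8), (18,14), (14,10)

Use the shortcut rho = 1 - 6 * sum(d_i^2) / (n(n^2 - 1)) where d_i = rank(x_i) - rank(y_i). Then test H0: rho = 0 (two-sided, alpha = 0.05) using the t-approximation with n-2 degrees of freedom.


Step 1: Rank x and y separately (midranks; no ties here).
rank(x): 20->11, 5->3, 8->4, 19->10, 4->2, 1->1, 9->5, 16->8, 12->6, 18->9, 14->7
rank(y): 3->3, 13->9, 6->5, 1->1, 9->7, 2->2, 5->4, 15->11, 8->6, 14->10, 10->8
Step 2: d_i = R_x(i) - R_y(i); compute d_i^2.
  (11-3)^2=64, (3-9)^2=36, (4-5)^2=1, (10-1)^2=81, (2-7)^2=25, (1-2)^2=1, (5-4)^2=1, (8-11)^2=9, (6-6)^2=0, (9-10)^2=1, (7-8)^2=1
sum(d^2) = 220.
Step 3: rho = 1 - 6*220 / (11*(11^2 - 1)) = 1 - 1320/1320 = 0.000000.
Step 4: Under H0, t = rho * sqrt((n-2)/(1-rho^2)) = 0.0000 ~ t(9).
Step 5: Two-sided p-value from the t-distribution with 9 df = 1.000000.
Step 6: alpha = 0.05. fail to reject H0.

rho = 0.0000, p = 1.000000, fail to reject H0 at alpha = 0.05.


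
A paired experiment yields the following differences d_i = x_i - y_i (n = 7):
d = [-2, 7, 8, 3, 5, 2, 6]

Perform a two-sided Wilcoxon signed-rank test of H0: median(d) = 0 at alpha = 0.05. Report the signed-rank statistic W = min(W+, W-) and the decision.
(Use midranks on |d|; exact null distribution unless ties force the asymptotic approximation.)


Step 1: Drop any zero differences (none here) and take |d_i|.
|d| = [2, 7, 8, 3, 5, 2, 6]
Step 2: Midrank |d_i| (ties get averaged ranks).
ranks: |2|->1.5, |7|->6, |8|->7, |3|->3, |5|->4, |2|->1.5, |6|->5
Step 3: Attach original signs; sum ranks with positive sign and with negative sign.
W+ = 6 + 7 + 3 + 4 + 1.5 + 5 = 26.5
W- = 1.5 = 1.5
(Check: W+ + W- = 28 should equal n(n+1)/2 = 28.)
Step 4: Test statistic W = min(W+, W-) = 1.5.
Step 5: Ties in |d|, so use the tie-corrected normal approximation.
        E[W] = n(n+1)/4 = 7*8/4 = 14.
        Tie groups: |d|=2 (t=2); sum(t^3 - t) = 6.
        Var[W] = n(n+1)(2n+1)/24 - sum(t^3-t)/48 = 840/24 - 6/48 = 34.875.
        z = (W - E[W]) / sqrt(Var[W]) = (1.5 - 14) / 5.9055 = -2.1167.
        Two-sided p = 2*Phi(z) = 0.034288.
Step 6: alpha = 0.05. reject H0.

W+ = 26.5, W- = 1.5, W = min = 1.5, p = 0.034288, reject H0.


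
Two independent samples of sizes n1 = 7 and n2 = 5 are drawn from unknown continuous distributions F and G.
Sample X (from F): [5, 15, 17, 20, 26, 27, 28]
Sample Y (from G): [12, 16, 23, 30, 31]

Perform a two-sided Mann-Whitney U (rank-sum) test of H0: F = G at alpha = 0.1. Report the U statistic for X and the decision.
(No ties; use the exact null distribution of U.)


Step 1: Combine and sort all 12 observations; assign midranks.
sorted (value, group): (5,X), (12,Y), (15,X), (16,Y), (17,X), (20,X), (23,Y), (26,X), (27,X), (28,X), (30,Y), (31,Y)
ranks: 5->1, 12->2, 15->3, 16->4, 17->5, 20->6, 23->7, 26->8, 27->9, 28->10, 30->11, 31->12
Step 2: Rank sum for X: R1 = 1 + 3 + 5 + 6 + 8 + 9 + 10 = 42.
Step 3: U_X = R1 - n1(n1+1)/2 = 42 - 7*8/2 = 42 - 28 = 14.
       U_Y = n1*n2 - U_X = 35 - 14 = 21.
Step 4: No ties, so the exact null distribution of U (based on enumerating the C(12,7) = 792 equally likely rank assignments) gives the two-sided p-value.
Step 5: p-value = 0.638889; compare to alpha = 0.1. fail to reject H0.

U_X = 14, p = 0.638889, fail to reject H0 at alpha = 0.1.


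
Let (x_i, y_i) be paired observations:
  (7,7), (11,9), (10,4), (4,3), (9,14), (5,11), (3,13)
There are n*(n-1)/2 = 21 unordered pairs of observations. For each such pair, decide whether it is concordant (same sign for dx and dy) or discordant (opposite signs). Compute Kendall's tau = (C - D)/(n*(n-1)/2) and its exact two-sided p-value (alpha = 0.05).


Step 1: Enumerate the 21 unordered pairs (i,j) with i<j and classify each by sign(x_j-x_i) * sign(y_j-y_i).
  (1,2):dx=+4,dy=+2->C; (1,3):dx=+3,dy=-3->D; (1,4):dx=-3,dy=-4->C; (1,5):dx=+2,dy=+7->C
  (1,6):dx=-2,dy=+4->D; (1,7):dx=-4,dy=+6->D; (2,3):dx=-1,dy=-5->C; (2,4):dx=-7,dy=-6->C
  (2,5):dx=-2,dy=+5->D; (2,6):dx=-6,dy=+2->D; (2,7):dx=-8,dy=+4->D; (3,4):dx=-6,dy=-1->C
  (3,5):dx=-1,dy=+10->D; (3,6):dx=-5,dy=+7->D; (3,7):dx=-7,dy=+9->D; (4,5):dx=+5,dy=+11->C
  (4,6):dx=+1,dy=+8->C; (4,7):dx=-1,dy=+10->D; (5,6):dx=-4,dy=-3->C; (5,7):dx=-6,dy=-1->C
  (6,7):dx=-2,dy=+2->D
Step 2: C = 10, D = 11, total pairs = 21.
Step 3: tau = (C - D)/(n(n-1)/2) = (10 - 11)/21 = -0.047619.
Step 4: Exact two-sided p-value (enumerate n! = 5040 permutations of y under H0): p = 1.000000.
Step 5: alpha = 0.05. fail to reject H0.

tau_b = -0.0476 (C=10, D=11), p = 1.000000, fail to reject H0.


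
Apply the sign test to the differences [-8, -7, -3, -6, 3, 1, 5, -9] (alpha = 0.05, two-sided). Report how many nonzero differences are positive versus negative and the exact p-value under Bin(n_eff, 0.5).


Step 1: Discard zero differences. Original n = 8; n_eff = number of nonzero differences = 8.
Nonzero differences (with sign): -8, -7, -3, -6, +3, +1, +5, -9
Step 2: Count signs: positive = 3, negative = 5.
Step 3: Under H0: P(positive) = 0.5, so the number of positives S ~ Bin(8, 0.5).
Step 4: Two-sided exact p-value = sum of Bin(8,0.5) probabilities at or below the observed probability = 0.726562.
Step 5: alpha = 0.05. fail to reject H0.

n_eff = 8, pos = 3, neg = 5, p = 0.726562, fail to reject H0.


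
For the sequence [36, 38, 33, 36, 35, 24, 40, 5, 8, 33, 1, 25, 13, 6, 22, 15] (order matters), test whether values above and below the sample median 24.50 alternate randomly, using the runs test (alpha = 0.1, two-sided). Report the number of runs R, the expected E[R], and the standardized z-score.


Step 1: Compute median = 24.50; label A = above, B = below.
Labels in order: AAAAABABBABABBBB  (n_A = 8, n_B = 8)
Step 2: Count runs R = 8.
Step 3: Under H0 (random ordering), E[R] = 2*n_A*n_B/(n_A+n_B) + 1 = 2*8*8/16 + 1 = 9.0000.
        Var[R] = 2*n_A*n_B*(2*n_A*n_B - n_A - n_B) / ((n_A+n_B)^2 * (n_A+n_B-1)) = 14336/3840 = 3.7333.
        SD[R] = 1.9322.
Step 4: Continuity-corrected z = (R + 0.5 - E[R]) / SD[R] = (8 + 0.5 - 9.0000) / 1.9322 = -0.2588.
Step 5: Two-sided p-value via normal approximation = 2*(1 - Phi(|z|)) = 0.795809.
Step 6: alpha = 0.1. fail to reject H0.

R = 8, z = -0.2588, p = 0.795809, fail to reject H0.


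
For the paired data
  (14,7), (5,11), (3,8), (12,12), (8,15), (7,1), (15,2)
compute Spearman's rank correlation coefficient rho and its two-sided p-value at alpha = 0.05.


Step 1: Rank x and y separately (midranks; no ties here).
rank(x): 14->6, 5->2, 3->1, 12->5, 8->4, 7->3, 15->7
rank(y): 7->3, 11->5, 8->4, 12->6, 15->7, 1->1, 2->2
Step 2: d_i = R_x(i) - R_y(i); compute d_i^2.
  (6-3)^2=9, (2-5)^2=9, (1-4)^2=9, (5-6)^2=1, (4-7)^2=9, (3-1)^2=4, (7-2)^2=25
sum(d^2) = 66.
Step 3: rho = 1 - 6*66 / (7*(7^2 - 1)) = 1 - 396/336 = -0.178571.
Step 4: Under H0, t = rho * sqrt((n-2)/(1-rho^2)) = -0.4058 ~ t(5).
Step 5: Two-sided p-value from the t-distribution with 5 df = 0.701658.
Step 6: alpha = 0.05. fail to reject H0.

rho = -0.1786, p = 0.701658, fail to reject H0 at alpha = 0.05.


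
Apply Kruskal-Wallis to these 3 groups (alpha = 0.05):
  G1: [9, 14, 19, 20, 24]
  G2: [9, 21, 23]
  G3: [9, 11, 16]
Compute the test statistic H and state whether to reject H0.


Step 1: Combine all N = 11 observations and assign midranks.
sorted (value, group, rank): (9,G1,2), (9,G2,2), (9,G3,2), (11,G3,4), (14,G1,5), (16,G3,6), (19,G1,7), (20,G1,8), (21,G2,9), (23,G2,10), (24,G1,11)
Step 2: Sum ranks within each group.
R_1 = 33 (n_1 = 5)
R_2 = 21 (n_2 = 3)
R_3 = 12 (n_3 = 3)
Step 3: H = 12/(N(N+1)) * sum(R_i^2/n_i) - 3(N+1)
     = 12/(11*12) * (33^2/5 + 21^2/3 + 12^2/3) - 3*12
     = 0.090909 * 412.8 - 36
     = 1.527273.
Step 4: Ties present; correction factor C = 1 - 24/(11^3 - 11) = 0.981818. Corrected H = 1.527273 / 0.981818 = 1.555556.
Step 5: Under H0, H ~ chi^2(2); p-value = 0.459426.
Step 6: alpha = 0.05. fail to reject H0.

H = 1.5556, df = 2, p = 0.459426, fail to reject H0.


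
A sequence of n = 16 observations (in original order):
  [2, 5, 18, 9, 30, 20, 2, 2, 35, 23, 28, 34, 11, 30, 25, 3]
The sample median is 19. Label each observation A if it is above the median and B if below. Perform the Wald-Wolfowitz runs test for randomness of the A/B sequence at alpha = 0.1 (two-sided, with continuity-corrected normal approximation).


Step 1: Compute median = 19; label A = above, B = below.
Labels in order: BBBBAABBAAAABAAB  (n_A = 8, n_B = 8)
Step 2: Count runs R = 7.
Step 3: Under H0 (random ordering), E[R] = 2*n_A*n_B/(n_A+n_B) + 1 = 2*8*8/16 + 1 = 9.0000.
        Var[R] = 2*n_A*n_B*(2*n_A*n_B - n_A - n_B) / ((n_A+n_B)^2 * (n_A+n_B-1)) = 14336/3840 = 3.7333.
        SD[R] = 1.9322.
Step 4: Continuity-corrected z = (R + 0.5 - E[R]) / SD[R] = (7 + 0.5 - 9.0000) / 1.9322 = -0.7763.
Step 5: Two-sided p-value via normal approximation = 2*(1 - Phi(|z|)) = 0.437558.
Step 6: alpha = 0.1. fail to reject H0.

R = 7, z = -0.7763, p = 0.437558, fail to reject H0.


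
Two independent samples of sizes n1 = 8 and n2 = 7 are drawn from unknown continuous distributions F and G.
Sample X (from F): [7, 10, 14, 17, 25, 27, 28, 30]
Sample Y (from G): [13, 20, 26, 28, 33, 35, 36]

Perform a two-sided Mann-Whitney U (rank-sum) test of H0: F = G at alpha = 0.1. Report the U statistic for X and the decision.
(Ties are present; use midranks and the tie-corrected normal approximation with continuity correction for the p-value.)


Step 1: Combine and sort all 15 observations; assign midranks.
sorted (value, group): (7,X), (10,X), (13,Y), (14,X), (17,X), (20,Y), (25,X), (26,Y), (27,X), (28,X), (28,Y), (30,X), (33,Y), (35,Y), (36,Y)
ranks: 7->1, 10->2, 13->3, 14->4, 17->5, 20->6, 25->7, 26->8, 27->9, 28->10.5, 28->10.5, 30->12, 33->13, 35->14, 36->15
Step 2: Rank sum for X: R1 = 1 + 2 + 4 + 5 + 7 + 9 + 10.5 + 12 = 50.5.
Step 3: U_X = R1 - n1(n1+1)/2 = 50.5 - 8*9/2 = 50.5 - 36 = 14.5.
       U_Y = n1*n2 - U_X = 56 - 14.5 = 41.5.
Step 4: Ties are present, so use the tie-corrected normal approximation (with continuity correction) for the p-value.
Step 5: p-value = 0.132118; compare to alpha = 0.1. fail to reject H0.

U_X = 14.5, p = 0.132118, fail to reject H0 at alpha = 0.1.


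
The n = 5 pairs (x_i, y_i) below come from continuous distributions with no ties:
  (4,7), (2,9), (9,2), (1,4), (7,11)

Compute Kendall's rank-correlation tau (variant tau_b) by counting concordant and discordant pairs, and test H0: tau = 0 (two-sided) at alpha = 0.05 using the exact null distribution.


Step 1: Enumerate the 10 unordered pairs (i,j) with i<j and classify each by sign(x_j-x_i) * sign(y_j-y_i).
  (1,2):dx=-2,dy=+2->D; (1,3):dx=+5,dy=-5->D; (1,4):dx=-3,dy=-3->C; (1,5):dx=+3,dy=+4->C
  (2,3):dx=+7,dy=-7->D; (2,4):dx=-1,dy=-5->C; (2,5):dx=+5,dy=+2->C; (3,4):dx=-8,dy=+2->D
  (3,5):dx=-2,dy=+9->D; (4,5):dx=+6,dy=+7->C
Step 2: C = 5, D = 5, total pairs = 10.
Step 3: tau = (C - D)/(n(n-1)/2) = (5 - 5)/10 = 0.000000.
Step 4: Exact two-sided p-value (enumerate n! = 120 permutations of y under H0): p = 1.000000.
Step 5: alpha = 0.05. fail to reject H0.

tau_b = 0.0000 (C=5, D=5), p = 1.000000, fail to reject H0.


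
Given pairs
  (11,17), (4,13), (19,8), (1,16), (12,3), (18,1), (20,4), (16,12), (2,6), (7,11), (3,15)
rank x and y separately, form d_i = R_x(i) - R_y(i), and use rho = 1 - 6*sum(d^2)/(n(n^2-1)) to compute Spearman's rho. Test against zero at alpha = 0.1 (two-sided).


Step 1: Rank x and y separately (midranks; no ties here).
rank(x): 11->6, 4->4, 19->10, 1->1, 12->7, 18->9, 20->11, 16->8, 2->2, 7->5, 3->3
rank(y): 17->11, 13->8, 8->5, 16->10, 3->2, 1->1, 4->3, 12->7, 6->4, 11->6, 15->9
Step 2: d_i = R_x(i) - R_y(i); compute d_i^2.
  (6-11)^2=25, (4-8)^2=16, (10-5)^2=25, (1-10)^2=81, (7-2)^2=25, (9-1)^2=64, (11-3)^2=64, (8-7)^2=1, (2-4)^2=4, (5-6)^2=1, (3-9)^2=36
sum(d^2) = 342.
Step 3: rho = 1 - 6*342 / (11*(11^2 - 1)) = 1 - 2052/1320 = -0.554545.
Step 4: Under H0, t = rho * sqrt((n-2)/(1-rho^2)) = -1.9992 ~ t(9).
Step 5: Two-sided p-value from the t-distribution with 9 df = 0.076652.
Step 6: alpha = 0.1. reject H0.

rho = -0.5545, p = 0.076652, reject H0 at alpha = 0.1.


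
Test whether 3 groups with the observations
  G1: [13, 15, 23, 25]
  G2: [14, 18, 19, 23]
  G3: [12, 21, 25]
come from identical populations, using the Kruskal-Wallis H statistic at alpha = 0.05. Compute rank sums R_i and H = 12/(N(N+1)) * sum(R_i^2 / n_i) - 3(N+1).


Step 1: Combine all N = 11 observations and assign midranks.
sorted (value, group, rank): (12,G3,1), (13,G1,2), (14,G2,3), (15,G1,4), (18,G2,5), (19,G2,6), (21,G3,7), (23,G1,8.5), (23,G2,8.5), (25,G1,10.5), (25,G3,10.5)
Step 2: Sum ranks within each group.
R_1 = 25 (n_1 = 4)
R_2 = 22.5 (n_2 = 4)
R_3 = 18.5 (n_3 = 3)
Step 3: H = 12/(N(N+1)) * sum(R_i^2/n_i) - 3(N+1)
     = 12/(11*12) * (25^2/4 + 22.5^2/4 + 18.5^2/3) - 3*12
     = 0.090909 * 396.896 - 36
     = 0.081439.
Step 4: Ties present; correction factor C = 1 - 12/(11^3 - 11) = 0.990909. Corrected H = 0.081439 / 0.990909 = 0.082187.
Step 5: Under H0, H ~ chi^2(2); p-value = 0.959740.
Step 6: alpha = 0.05. fail to reject H0.

H = 0.0822, df = 2, p = 0.959740, fail to reject H0.


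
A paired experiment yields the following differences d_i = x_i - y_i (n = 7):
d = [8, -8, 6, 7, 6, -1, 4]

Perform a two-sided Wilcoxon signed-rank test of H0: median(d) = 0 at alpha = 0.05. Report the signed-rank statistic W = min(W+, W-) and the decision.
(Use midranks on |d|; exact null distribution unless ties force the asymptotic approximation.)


Step 1: Drop any zero differences (none here) and take |d_i|.
|d| = [8, 8, 6, 7, 6, 1, 4]
Step 2: Midrank |d_i| (ties get averaged ranks).
ranks: |8|->6.5, |8|->6.5, |6|->3.5, |7|->5, |6|->3.5, |1|->1, |4|->2
Step 3: Attach original signs; sum ranks with positive sign and with negative sign.
W+ = 6.5 + 3.5 + 5 + 3.5 + 2 = 20.5
W- = 6.5 + 1 = 7.5
(Check: W+ + W- = 28 should equal n(n+1)/2 = 28.)
Step 4: Test statistic W = min(W+, W-) = 7.5.
Step 5: Ties in |d|, so use the tie-corrected normal approximation.
        E[W] = n(n+1)/4 = 7*8/4 = 14.
        Tie groups: |d|=6 (t=2), |d|=8 (t=2); sum(t^3 - t) = 12.
        Var[W] = n(n+1)(2n+1)/24 - sum(t^3-t)/48 = 840/24 - 12/48 = 34.75.
        z = (W - E[W]) / sqrt(Var[W]) = (7.5 - 14) / 5.8949 = -1.1026.
        Two-sided p = 2*Phi(z) = 0.270181.
Step 6: alpha = 0.05. fail to reject H0.

W+ = 20.5, W- = 7.5, W = min = 7.5, p = 0.270181, fail to reject H0.


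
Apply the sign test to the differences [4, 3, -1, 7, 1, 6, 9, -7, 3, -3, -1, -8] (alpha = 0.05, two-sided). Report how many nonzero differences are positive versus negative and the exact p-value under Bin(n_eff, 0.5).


Step 1: Discard zero differences. Original n = 12; n_eff = number of nonzero differences = 12.
Nonzero differences (with sign): +4, +3, -1, +7, +1, +6, +9, -7, +3, -3, -1, -8
Step 2: Count signs: positive = 7, negative = 5.
Step 3: Under H0: P(positive) = 0.5, so the number of positives S ~ Bin(12, 0.5).
Step 4: Two-sided exact p-value = sum of Bin(12,0.5) probabilities at or below the observed probability = 0.774414.
Step 5: alpha = 0.05. fail to reject H0.

n_eff = 12, pos = 7, neg = 5, p = 0.774414, fail to reject H0.


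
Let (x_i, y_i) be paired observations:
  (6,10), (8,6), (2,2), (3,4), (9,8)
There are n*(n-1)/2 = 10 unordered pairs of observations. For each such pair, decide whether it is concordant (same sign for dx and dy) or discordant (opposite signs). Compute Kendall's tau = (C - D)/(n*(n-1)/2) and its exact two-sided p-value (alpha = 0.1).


Step 1: Enumerate the 10 unordered pairs (i,j) with i<j and classify each by sign(x_j-x_i) * sign(y_j-y_i).
  (1,2):dx=+2,dy=-4->D; (1,3):dx=-4,dy=-8->C; (1,4):dx=-3,dy=-6->C; (1,5):dx=+3,dy=-2->D
  (2,3):dx=-6,dy=-4->C; (2,4):dx=-5,dy=-2->C; (2,5):dx=+1,dy=+2->C; (3,4):dx=+1,dy=+2->C
  (3,5):dx=+7,dy=+6->C; (4,5):dx=+6,dy=+4->C
Step 2: C = 8, D = 2, total pairs = 10.
Step 3: tau = (C - D)/(n(n-1)/2) = (8 - 2)/10 = 0.600000.
Step 4: Exact two-sided p-value (enumerate n! = 120 permutations of y under H0): p = 0.233333.
Step 5: alpha = 0.1. fail to reject H0.

tau_b = 0.6000 (C=8, D=2), p = 0.233333, fail to reject H0.


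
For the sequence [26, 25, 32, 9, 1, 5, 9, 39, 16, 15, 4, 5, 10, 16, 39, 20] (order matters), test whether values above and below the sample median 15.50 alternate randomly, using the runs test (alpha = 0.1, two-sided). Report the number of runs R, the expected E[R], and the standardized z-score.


Step 1: Compute median = 15.50; label A = above, B = below.
Labels in order: AAABBBBAABBBBAAA  (n_A = 8, n_B = 8)
Step 2: Count runs R = 5.
Step 3: Under H0 (random ordering), E[R] = 2*n_A*n_B/(n_A+n_B) + 1 = 2*8*8/16 + 1 = 9.0000.
        Var[R] = 2*n_A*n_B*(2*n_A*n_B - n_A - n_B) / ((n_A+n_B)^2 * (n_A+n_B-1)) = 14336/3840 = 3.7333.
        SD[R] = 1.9322.
Step 4: Continuity-corrected z = (R + 0.5 - E[R]) / SD[R] = (5 + 0.5 - 9.0000) / 1.9322 = -1.8114.
Step 5: Two-sided p-value via normal approximation = 2*(1 - Phi(|z|)) = 0.070076.
Step 6: alpha = 0.1. reject H0.

R = 5, z = -1.8114, p = 0.070076, reject H0.


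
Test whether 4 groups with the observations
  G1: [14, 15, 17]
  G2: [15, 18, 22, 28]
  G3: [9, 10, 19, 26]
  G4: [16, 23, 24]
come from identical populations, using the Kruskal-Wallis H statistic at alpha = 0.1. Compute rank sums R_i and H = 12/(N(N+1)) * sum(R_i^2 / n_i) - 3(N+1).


Step 1: Combine all N = 14 observations and assign midranks.
sorted (value, group, rank): (9,G3,1), (10,G3,2), (14,G1,3), (15,G1,4.5), (15,G2,4.5), (16,G4,6), (17,G1,7), (18,G2,8), (19,G3,9), (22,G2,10), (23,G4,11), (24,G4,12), (26,G3,13), (28,G2,14)
Step 2: Sum ranks within each group.
R_1 = 14.5 (n_1 = 3)
R_2 = 36.5 (n_2 = 4)
R_3 = 25 (n_3 = 4)
R_4 = 29 (n_4 = 3)
Step 3: H = 12/(N(N+1)) * sum(R_i^2/n_i) - 3(N+1)
     = 12/(14*15) * (14.5^2/3 + 36.5^2/4 + 25^2/4 + 29^2/3) - 3*15
     = 0.057143 * 839.729 - 45
     = 2.984524.
Step 4: Ties present; correction factor C = 1 - 6/(14^3 - 14) = 0.997802. Corrected H = 2.984524 / 0.997802 = 2.991098.
Step 5: Under H0, H ~ chi^2(3); p-value = 0.393000.
Step 6: alpha = 0.1. fail to reject H0.

H = 2.9911, df = 3, p = 0.393000, fail to reject H0.


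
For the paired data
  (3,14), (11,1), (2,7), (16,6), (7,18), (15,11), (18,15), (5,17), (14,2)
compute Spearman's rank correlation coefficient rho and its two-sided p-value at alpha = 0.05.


Step 1: Rank x and y separately (midranks; no ties here).
rank(x): 3->2, 11->5, 2->1, 16->8, 7->4, 15->7, 18->9, 5->3, 14->6
rank(y): 14->6, 1->1, 7->4, 6->3, 18->9, 11->5, 15->7, 17->8, 2->2
Step 2: d_i = R_x(i) - R_y(i); compute d_i^2.
  (2-6)^2=16, (5-1)^2=16, (1-4)^2=9, (8-3)^2=25, (4-9)^2=25, (7-5)^2=4, (9-7)^2=4, (3-8)^2=25, (6-2)^2=16
sum(d^2) = 140.
Step 3: rho = 1 - 6*140 / (9*(9^2 - 1)) = 1 - 840/720 = -0.166667.
Step 4: Under H0, t = rho * sqrt((n-2)/(1-rho^2)) = -0.4472 ~ t(7).
Step 5: Two-sided p-value from the t-distribution with 7 df = 0.668231.
Step 6: alpha = 0.05. fail to reject H0.

rho = -0.1667, p = 0.668231, fail to reject H0 at alpha = 0.05.


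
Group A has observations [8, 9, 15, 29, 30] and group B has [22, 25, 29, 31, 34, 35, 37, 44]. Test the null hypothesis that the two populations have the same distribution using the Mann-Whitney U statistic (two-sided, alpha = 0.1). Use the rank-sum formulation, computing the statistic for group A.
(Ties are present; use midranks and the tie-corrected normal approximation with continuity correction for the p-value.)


Step 1: Combine and sort all 13 observations; assign midranks.
sorted (value, group): (8,X), (9,X), (15,X), (22,Y), (25,Y), (29,X), (29,Y), (30,X), (31,Y), (34,Y), (35,Y), (37,Y), (44,Y)
ranks: 8->1, 9->2, 15->3, 22->4, 25->5, 29->6.5, 29->6.5, 30->8, 31->9, 34->10, 35->11, 37->12, 44->13
Step 2: Rank sum for X: R1 = 1 + 2 + 3 + 6.5 + 8 = 20.5.
Step 3: U_X = R1 - n1(n1+1)/2 = 20.5 - 5*6/2 = 20.5 - 15 = 5.5.
       U_Y = n1*n2 - U_X = 40 - 5.5 = 34.5.
Step 4: Ties are present, so use the tie-corrected normal approximation (with continuity correction) for the p-value.
Step 5: p-value = 0.040149; compare to alpha = 0.1. reject H0.

U_X = 5.5, p = 0.040149, reject H0 at alpha = 0.1.


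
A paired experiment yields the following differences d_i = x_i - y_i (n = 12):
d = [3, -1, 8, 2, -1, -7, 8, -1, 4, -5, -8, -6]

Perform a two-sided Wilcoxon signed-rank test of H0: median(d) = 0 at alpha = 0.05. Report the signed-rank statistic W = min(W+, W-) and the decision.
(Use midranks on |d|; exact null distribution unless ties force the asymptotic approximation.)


Step 1: Drop any zero differences (none here) and take |d_i|.
|d| = [3, 1, 8, 2, 1, 7, 8, 1, 4, 5, 8, 6]
Step 2: Midrank |d_i| (ties get averaged ranks).
ranks: |3|->5, |1|->2, |8|->11, |2|->4, |1|->2, |7|->9, |8|->11, |1|->2, |4|->6, |5|->7, |8|->11, |6|->8
Step 3: Attach original signs; sum ranks with positive sign and with negative sign.
W+ = 5 + 11 + 4 + 11 + 6 = 37
W- = 2 + 2 + 9 + 2 + 7 + 11 + 8 = 41
(Check: W+ + W- = 78 should equal n(n+1)/2 = 78.)
Step 4: Test statistic W = min(W+, W-) = 37.
Step 5: Ties in |d|, so use the tie-corrected normal approximation.
        E[W] = n(n+1)/4 = 12*13/4 = 39.
        Tie groups: |d|=1 (t=3), |d|=8 (t=3); sum(t^3 - t) = 48.
        Var[W] = n(n+1)(2n+1)/24 - sum(t^3-t)/48 = 3900/24 - 48/48 = 161.5.
        z = (W - E[W]) / sqrt(Var[W]) = (37 - 39) / 12.7083 = -0.1574.
        Two-sided p = 2*Phi(z) = 0.874947.
Step 6: alpha = 0.05. fail to reject H0.

W+ = 37, W- = 41, W = min = 37, p = 0.874947, fail to reject H0.


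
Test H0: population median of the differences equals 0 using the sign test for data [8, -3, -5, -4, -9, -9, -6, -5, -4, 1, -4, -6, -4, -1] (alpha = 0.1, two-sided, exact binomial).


Step 1: Discard zero differences. Original n = 14; n_eff = number of nonzero differences = 14.
Nonzero differences (with sign): +8, -3, -5, -4, -9, -9, -6, -5, -4, +1, -4, -6, -4, -1
Step 2: Count signs: positive = 2, negative = 12.
Step 3: Under H0: P(positive) = 0.5, so the number of positives S ~ Bin(14, 0.5).
Step 4: Two-sided exact p-value = sum of Bin(14,0.5) probabilities at or below the observed probability = 0.012939.
Step 5: alpha = 0.1. reject H0.

n_eff = 14, pos = 2, neg = 12, p = 0.012939, reject H0.


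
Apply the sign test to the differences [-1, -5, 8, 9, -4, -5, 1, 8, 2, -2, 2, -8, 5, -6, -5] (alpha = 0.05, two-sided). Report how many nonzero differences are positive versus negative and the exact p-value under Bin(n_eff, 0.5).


Step 1: Discard zero differences. Original n = 15; n_eff = number of nonzero differences = 15.
Nonzero differences (with sign): -1, -5, +8, +9, -4, -5, +1, +8, +2, -2, +2, -8, +5, -6, -5
Step 2: Count signs: positive = 7, negative = 8.
Step 3: Under H0: P(positive) = 0.5, so the number of positives S ~ Bin(15, 0.5).
Step 4: Two-sided exact p-value = sum of Bin(15,0.5) probabilities at or below the observed probability = 1.000000.
Step 5: alpha = 0.05. fail to reject H0.

n_eff = 15, pos = 7, neg = 8, p = 1.000000, fail to reject H0.


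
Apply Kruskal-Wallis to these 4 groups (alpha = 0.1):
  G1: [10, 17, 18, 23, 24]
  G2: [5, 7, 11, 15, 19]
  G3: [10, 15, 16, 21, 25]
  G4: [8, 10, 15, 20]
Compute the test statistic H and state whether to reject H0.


Step 1: Combine all N = 19 observations and assign midranks.
sorted (value, group, rank): (5,G2,1), (7,G2,2), (8,G4,3), (10,G1,5), (10,G3,5), (10,G4,5), (11,G2,7), (15,G2,9), (15,G3,9), (15,G4,9), (16,G3,11), (17,G1,12), (18,G1,13), (19,G2,14), (20,G4,15), (21,G3,16), (23,G1,17), (24,G1,18), (25,G3,19)
Step 2: Sum ranks within each group.
R_1 = 65 (n_1 = 5)
R_2 = 33 (n_2 = 5)
R_3 = 60 (n_3 = 5)
R_4 = 32 (n_4 = 4)
Step 3: H = 12/(N(N+1)) * sum(R_i^2/n_i) - 3(N+1)
     = 12/(19*20) * (65^2/5 + 33^2/5 + 60^2/5 + 32^2/4) - 3*20
     = 0.031579 * 2038.8 - 60
     = 4.383158.
Step 4: Ties present; correction factor C = 1 - 48/(19^3 - 19) = 0.992982. Corrected H = 4.383158 / 0.992982 = 4.414134.
Step 5: Under H0, H ~ chi^2(3); p-value = 0.220078.
Step 6: alpha = 0.1. fail to reject H0.

H = 4.4141, df = 3, p = 0.220078, fail to reject H0.


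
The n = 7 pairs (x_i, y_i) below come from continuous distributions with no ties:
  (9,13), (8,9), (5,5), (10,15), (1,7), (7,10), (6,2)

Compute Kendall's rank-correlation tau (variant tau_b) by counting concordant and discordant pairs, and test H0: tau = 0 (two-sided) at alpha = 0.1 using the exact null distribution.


Step 1: Enumerate the 21 unordered pairs (i,j) with i<j and classify each by sign(x_j-x_i) * sign(y_j-y_i).
  (1,2):dx=-1,dy=-4->C; (1,3):dx=-4,dy=-8->C; (1,4):dx=+1,dy=+2->C; (1,5):dx=-8,dy=-6->C
  (1,6):dx=-2,dy=-3->C; (1,7):dx=-3,dy=-11->C; (2,3):dx=-3,dy=-4->C; (2,4):dx=+2,dy=+6->C
  (2,5):dx=-7,dy=-2->C; (2,6):dx=-1,dy=+1->D; (2,7):dx=-2,dy=-7->C; (3,4):dx=+5,dy=+10->C
  (3,5):dx=-4,dy=+2->D; (3,6):dx=+2,dy=+5->C; (3,7):dx=+1,dy=-3->D; (4,5):dx=-9,dy=-8->C
  (4,6):dx=-3,dy=-5->C; (4,7):dx=-4,dy=-13->C; (5,6):dx=+6,dy=+3->C; (5,7):dx=+5,dy=-5->D
  (6,7):dx=-1,dy=-8->C
Step 2: C = 17, D = 4, total pairs = 21.
Step 3: tau = (C - D)/(n(n-1)/2) = (17 - 4)/21 = 0.619048.
Step 4: Exact two-sided p-value (enumerate n! = 5040 permutations of y under H0): p = 0.069048.
Step 5: alpha = 0.1. reject H0.

tau_b = 0.6190 (C=17, D=4), p = 0.069048, reject H0.


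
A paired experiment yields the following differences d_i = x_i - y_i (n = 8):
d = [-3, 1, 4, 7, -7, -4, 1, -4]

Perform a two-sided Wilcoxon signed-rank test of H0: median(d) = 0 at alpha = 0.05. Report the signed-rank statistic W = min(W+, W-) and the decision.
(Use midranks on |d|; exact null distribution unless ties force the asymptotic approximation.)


Step 1: Drop any zero differences (none here) and take |d_i|.
|d| = [3, 1, 4, 7, 7, 4, 1, 4]
Step 2: Midrank |d_i| (ties get averaged ranks).
ranks: |3|->3, |1|->1.5, |4|->5, |7|->7.5, |7|->7.5, |4|->5, |1|->1.5, |4|->5
Step 3: Attach original signs; sum ranks with positive sign and with negative sign.
W+ = 1.5 + 5 + 7.5 + 1.5 = 15.5
W- = 3 + 7.5 + 5 + 5 = 20.5
(Check: W+ + W- = 36 should equal n(n+1)/2 = 36.)
Step 4: Test statistic W = min(W+, W-) = 15.5.
Step 5: Ties in |d|, so use the tie-corrected normal approximation.
        E[W] = n(n+1)/4 = 8*9/4 = 18.
        Tie groups: |d|=1 (t=2), |d|=4 (t=3), |d|=7 (t=2); sum(t^3 - t) = 36.
        Var[W] = n(n+1)(2n+1)/24 - sum(t^3-t)/48 = 1224/24 - 36/48 = 50.25.
        z = (W - E[W]) / sqrt(Var[W]) = (15.5 - 18) / 7.0887 = -0.3527.
        Two-sided p = 2*Phi(z) = 0.724334.
Step 6: alpha = 0.05. fail to reject H0.

W+ = 15.5, W- = 20.5, W = min = 15.5, p = 0.724334, fail to reject H0.


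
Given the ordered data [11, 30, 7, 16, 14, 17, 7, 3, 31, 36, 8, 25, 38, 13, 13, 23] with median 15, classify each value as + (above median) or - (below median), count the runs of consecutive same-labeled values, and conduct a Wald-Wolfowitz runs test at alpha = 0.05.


Step 1: Compute median = 15; label A = above, B = below.
Labels in order: BABABABBAABAABBA  (n_A = 8, n_B = 8)
Step 2: Count runs R = 12.
Step 3: Under H0 (random ordering), E[R] = 2*n_A*n_B/(n_A+n_B) + 1 = 2*8*8/16 + 1 = 9.0000.
        Var[R] = 2*n_A*n_B*(2*n_A*n_B - n_A - n_B) / ((n_A+n_B)^2 * (n_A+n_B-1)) = 14336/3840 = 3.7333.
        SD[R] = 1.9322.
Step 4: Continuity-corrected z = (R - 0.5 - E[R]) / SD[R] = (12 - 0.5 - 9.0000) / 1.9322 = 1.2939.
Step 5: Two-sided p-value via normal approximation = 2*(1 - Phi(|z|)) = 0.195709.
Step 6: alpha = 0.05. fail to reject H0.

R = 12, z = 1.2939, p = 0.195709, fail to reject H0.


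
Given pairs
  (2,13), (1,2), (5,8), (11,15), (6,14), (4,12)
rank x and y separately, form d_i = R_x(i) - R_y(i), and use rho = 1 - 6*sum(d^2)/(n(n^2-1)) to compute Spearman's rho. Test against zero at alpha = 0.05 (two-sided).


Step 1: Rank x and y separately (midranks; no ties here).
rank(x): 2->2, 1->1, 5->4, 11->6, 6->5, 4->3
rank(y): 13->4, 2->1, 8->2, 15->6, 14->5, 12->3
Step 2: d_i = R_x(i) - R_y(i); compute d_i^2.
  (2-4)^2=4, (1-1)^2=0, (4-2)^2=4, (6-6)^2=0, (5-5)^2=0, (3-3)^2=0
sum(d^2) = 8.
Step 3: rho = 1 - 6*8 / (6*(6^2 - 1)) = 1 - 48/210 = 0.771429.
Step 4: Under H0, t = rho * sqrt((n-2)/(1-rho^2)) = 2.4247 ~ t(4).
Step 5: Two-sided p-value from the t-distribution with 4 df = 0.072397.
Step 6: alpha = 0.05. fail to reject H0.

rho = 0.7714, p = 0.072397, fail to reject H0 at alpha = 0.05.


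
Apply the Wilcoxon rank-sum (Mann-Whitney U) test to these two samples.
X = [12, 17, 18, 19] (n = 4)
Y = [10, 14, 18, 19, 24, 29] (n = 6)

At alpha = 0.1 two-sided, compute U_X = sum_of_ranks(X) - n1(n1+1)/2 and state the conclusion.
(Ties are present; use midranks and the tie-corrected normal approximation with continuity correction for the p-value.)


Step 1: Combine and sort all 10 observations; assign midranks.
sorted (value, group): (10,Y), (12,X), (14,Y), (17,X), (18,X), (18,Y), (19,X), (19,Y), (24,Y), (29,Y)
ranks: 10->1, 12->2, 14->3, 17->4, 18->5.5, 18->5.5, 19->7.5, 19->7.5, 24->9, 29->10
Step 2: Rank sum for X: R1 = 2 + 4 + 5.5 + 7.5 = 19.
Step 3: U_X = R1 - n1(n1+1)/2 = 19 - 4*5/2 = 19 - 10 = 9.
       U_Y = n1*n2 - U_X = 24 - 9 = 15.
Step 4: Ties are present, so use the tie-corrected normal approximation (with continuity correction) for the p-value.
Step 5: p-value = 0.591778; compare to alpha = 0.1. fail to reject H0.

U_X = 9, p = 0.591778, fail to reject H0 at alpha = 0.1.
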